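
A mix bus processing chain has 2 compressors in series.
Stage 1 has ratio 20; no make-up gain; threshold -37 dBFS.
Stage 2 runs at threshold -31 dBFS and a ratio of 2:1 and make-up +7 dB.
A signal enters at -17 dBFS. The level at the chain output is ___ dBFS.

-29 dBFS

Stage 1: -17 dBFS is 20 dB over -37 dBFS; at 20:1 that becomes 1 dB over, giving -36 dBFS.
Stage 2: below threshold (-36 ≤ -31); passes unchanged; make-up brings it to -29 dBFS.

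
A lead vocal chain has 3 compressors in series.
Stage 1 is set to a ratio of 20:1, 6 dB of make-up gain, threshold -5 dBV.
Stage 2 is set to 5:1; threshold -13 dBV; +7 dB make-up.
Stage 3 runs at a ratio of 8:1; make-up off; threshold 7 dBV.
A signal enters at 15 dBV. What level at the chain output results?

Stage 1: overshoot 20 dB → 20/20 = 1 dB → -4 dBV; +6 dB make-up → 2 dBV.
Stage 2: 15 dB above -13 dBV, reduced 5:1 to 3 dB above → -10 dBV; +7 dB make-up → -3 dBV.
Stage 3: below threshold (-3 ≤ 7); passes unchanged; output -3 dBV.

-3 dBV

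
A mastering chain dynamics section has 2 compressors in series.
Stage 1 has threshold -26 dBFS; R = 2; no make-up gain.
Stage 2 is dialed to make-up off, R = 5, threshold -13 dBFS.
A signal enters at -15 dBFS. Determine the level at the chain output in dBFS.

Stage 1: -15 dBFS is 11 dB over -26 dBFS; at 2:1 that becomes 5.5 dB over, giving -20.5 dBFS.
Stage 2: -20.5 dBFS ≤ -13 dBFS, so stage 2 doesn't engage; output -20.5 dBFS.

-20.5 dBFS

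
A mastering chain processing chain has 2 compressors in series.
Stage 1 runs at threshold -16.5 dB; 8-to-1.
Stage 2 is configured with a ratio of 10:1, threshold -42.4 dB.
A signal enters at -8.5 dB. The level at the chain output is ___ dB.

-39.71 dB

Stage 1: overshoot 8 dB → 8/8 = 1 dB → -15.5 dB.
Stage 2: -15.5 dB is 26.9 dB over -42.4 dB; at 10:1 that becomes 2.69 dB over, giving -39.71 dB.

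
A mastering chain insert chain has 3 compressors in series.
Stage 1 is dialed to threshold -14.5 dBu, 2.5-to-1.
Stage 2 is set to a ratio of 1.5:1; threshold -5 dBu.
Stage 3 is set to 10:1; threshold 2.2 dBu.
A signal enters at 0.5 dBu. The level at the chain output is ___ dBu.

-8.5 dBu

Stage 1: overshoot 15 dB → 15/2.5 = 6 dB → -8.5 dBu.
Stage 2: below threshold (-8.5 ≤ -5); passes unchanged; output -8.5 dBu.
Stage 3: below threshold (-8.5 ≤ 2.2); passes unchanged; output -8.5 dBu.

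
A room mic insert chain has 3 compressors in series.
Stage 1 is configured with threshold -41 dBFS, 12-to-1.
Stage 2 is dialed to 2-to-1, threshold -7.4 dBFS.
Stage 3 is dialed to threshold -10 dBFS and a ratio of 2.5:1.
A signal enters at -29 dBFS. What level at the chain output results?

-40 dBFS

Stage 1: 12 dB above -41 dBFS, reduced 12:1 to 1 dB above → -40 dBFS.
Stage 2: below threshold (-40 ≤ -7.4); passes unchanged; output -40 dBFS.
Stage 3: -40 dBFS ≤ -10 dBFS, so stage 3 doesn't engage; output -40 dBFS.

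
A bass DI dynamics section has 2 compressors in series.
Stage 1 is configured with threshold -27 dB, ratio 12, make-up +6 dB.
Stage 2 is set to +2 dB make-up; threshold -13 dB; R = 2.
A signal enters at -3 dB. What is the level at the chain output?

Stage 1: 24 dB above -27 dB, reduced 12:1 to 2 dB above → -25 dB; +6 dB make-up → -19 dB.
Stage 2: -19 dB ≤ -13 dB, so stage 2 doesn't engage; make-up brings it to -17 dB.

-17 dB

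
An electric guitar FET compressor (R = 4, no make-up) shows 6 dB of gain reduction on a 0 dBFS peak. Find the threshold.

Let T be the threshold. Output overshoot = (input overshoot)/R, so -6 − T = (0 − T)/4.
4·(-6 − T) = 0 − T → 3·T = -24 − 0 = -24.
T = -24/3 = -8 dBFS.

-8 dBFS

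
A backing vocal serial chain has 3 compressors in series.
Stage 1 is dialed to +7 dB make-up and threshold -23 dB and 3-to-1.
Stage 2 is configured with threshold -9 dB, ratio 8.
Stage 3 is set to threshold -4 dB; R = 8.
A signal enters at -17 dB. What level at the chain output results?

-14 dB

Stage 1: -17 dB is 6 dB over -23 dB; at 3:1 that becomes 2 dB over, giving -21 dB; +7 dB make-up → -14 dB.
Stage 2: -14 dB ≤ -9 dB, so stage 2 doesn't engage; output -14 dB.
Stage 3: -14 dB ≤ -4 dB, so stage 3 doesn't engage; output -14 dB.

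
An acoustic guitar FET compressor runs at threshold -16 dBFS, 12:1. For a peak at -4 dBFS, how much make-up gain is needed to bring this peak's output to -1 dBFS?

14 dB

Without make-up, output = threshold + overshoot/12 = -16 + 1 = -15 dBFS.
Gap to target: 14 dB.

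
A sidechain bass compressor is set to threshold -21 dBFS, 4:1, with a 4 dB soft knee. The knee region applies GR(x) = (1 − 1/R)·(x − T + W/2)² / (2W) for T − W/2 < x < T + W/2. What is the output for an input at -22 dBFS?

-22.09375 dBFS

x − T + W/2 = -22 − (-21) + 2 = 1.
GR = (1 − 1/4) × 1² / 8 = 0.75 × 1 / 8 = 0.09375 dB.
Output = -22 − 0.09375 = -22.09375 dBFS.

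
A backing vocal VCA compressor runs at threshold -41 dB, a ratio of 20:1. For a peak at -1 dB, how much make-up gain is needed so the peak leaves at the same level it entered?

38 dB

The peak compresses to -41 + 40/20 = -39 dB.
To reach -1 dB requires -1 − (-39) = 38 dB of make-up.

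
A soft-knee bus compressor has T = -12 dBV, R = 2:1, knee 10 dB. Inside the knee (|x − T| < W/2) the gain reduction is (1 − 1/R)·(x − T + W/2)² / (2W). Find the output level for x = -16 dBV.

x − T + W/2 = -16 − (-12) + 5 = 1.
GR = (1 − 1/2) × 1² / 20 = 0.5 × 1 / 20 = 0.025 dB.
Output = -16 − 0.025 = -16.025 dBV.

-16.025 dBV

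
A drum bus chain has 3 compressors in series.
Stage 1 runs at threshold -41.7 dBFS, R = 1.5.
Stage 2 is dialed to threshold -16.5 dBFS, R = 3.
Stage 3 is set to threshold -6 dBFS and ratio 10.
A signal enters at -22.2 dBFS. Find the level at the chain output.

Stage 1: -22.2 dBFS is 19.5 dB over -41.7 dBFS; at 1.5:1 that becomes 13 dB over, giving -28.7 dBFS.
Stage 2: -28.7 dBFS ≤ -16.5 dBFS, so stage 2 doesn't engage; output -28.7 dBFS.
Stage 3: -28.7 dBFS ≤ -6 dBFS, so stage 3 doesn't engage; output -28.7 dBFS.

-28.7 dBFS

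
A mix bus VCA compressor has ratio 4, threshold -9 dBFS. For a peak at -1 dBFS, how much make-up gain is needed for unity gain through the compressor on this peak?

Without make-up, output = threshold + overshoot/4 = -9 + 2 = -7 dBFS.
Gap to target: 6 dB.

6 dB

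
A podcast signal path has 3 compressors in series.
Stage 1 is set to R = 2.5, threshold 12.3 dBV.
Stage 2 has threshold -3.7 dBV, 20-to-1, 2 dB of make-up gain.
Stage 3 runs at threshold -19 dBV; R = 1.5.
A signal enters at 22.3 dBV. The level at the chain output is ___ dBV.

Stage 1: 10 dB above 12.3 dBV, reduced 2.5:1 to 4 dB above → 16.3 dBV.
Stage 2: 16.3 dBV is 20 dB over -3.7 dBV; at 20:1 that becomes 1 dB over, giving -2.7 dBV; +2 dB make-up → -0.7 dBV.
Stage 3: 18.3 dB above -19 dBV, reduced 1.5:1 to 12.2 dB above → -6.8 dBV.

-6.8 dBV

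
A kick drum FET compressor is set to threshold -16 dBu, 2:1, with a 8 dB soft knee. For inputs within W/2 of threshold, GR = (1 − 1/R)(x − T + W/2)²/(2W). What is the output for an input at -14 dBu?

-15.125 dBu

x − T + W/2 = -14 − (-16) + 4 = 6.
GR = (1 − 1/2) × 6² / 16 = 0.5 × 36 / 16 = 1.125 dB.
Output = -14 − 1.125 = -15.125 dBu.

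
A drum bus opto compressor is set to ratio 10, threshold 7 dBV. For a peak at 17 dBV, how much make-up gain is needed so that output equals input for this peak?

Overshoot 10 dB → 10/10 = 1 dB after compression, so the compressed level is 7 + 1 = 8 dBV.
Make-up = target − compressed = 17 − 8 = 9 dB.

9 dB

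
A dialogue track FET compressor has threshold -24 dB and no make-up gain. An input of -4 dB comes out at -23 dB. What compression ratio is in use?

20:1

Input overshoot = -4 − (-24) = 20 dB; output overshoot = -23 − (-24) = 1 dB.
Ratio = 20 / 1 = 20.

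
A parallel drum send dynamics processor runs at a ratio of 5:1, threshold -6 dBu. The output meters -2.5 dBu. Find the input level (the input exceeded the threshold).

The compressed level sits -2.5 − (-6) = 3.5 dB over threshold.
Before 5:1 compression the overshoot was 3.5 × 5 = 17.5 dB, so input = -6 + 17.5 = 11.5 dBu.

11.5 dBu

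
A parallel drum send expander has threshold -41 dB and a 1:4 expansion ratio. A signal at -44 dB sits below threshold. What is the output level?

-53 dB

Below threshold, a 1:4 expander applies gain = (4−1)×(T − x) of attenuation.
(4−1) × 3 = 9 dB, so output = -44 − 9 = -53 dB.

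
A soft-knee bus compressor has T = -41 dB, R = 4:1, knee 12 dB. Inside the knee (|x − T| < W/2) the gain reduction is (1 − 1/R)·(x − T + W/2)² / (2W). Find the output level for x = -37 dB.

-40.125 dB

x − T + W/2 = -37 − (-41) + 6 = 10.
GR = (1 − 1/4) × 10² / 24 = 0.75 × 100 / 24 = 3.125 dB.
Output = -37 − 3.125 = -40.125 dB.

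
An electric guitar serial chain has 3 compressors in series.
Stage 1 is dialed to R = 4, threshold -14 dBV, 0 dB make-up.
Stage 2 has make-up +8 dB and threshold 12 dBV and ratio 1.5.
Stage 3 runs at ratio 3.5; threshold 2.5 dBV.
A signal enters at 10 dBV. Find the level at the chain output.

Stage 1: 10 dBV is 24 dB over -14 dBV; at 4:1 that becomes 6 dB over, giving -8 dBV.
Stage 2: -8 dBV is at or below the 12 dBV threshold — no compression; make-up brings it to 0 dBV.
Stage 3: 0 dBV ≤ 2.5 dBV, so stage 3 doesn't engage; output 0 dBV.

0 dBV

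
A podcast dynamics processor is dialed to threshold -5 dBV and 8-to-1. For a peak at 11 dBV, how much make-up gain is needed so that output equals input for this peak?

Without make-up, output = threshold + overshoot/8 = -5 + 2 = -3 dBV.
Gap to target: 14 dB.

14 dB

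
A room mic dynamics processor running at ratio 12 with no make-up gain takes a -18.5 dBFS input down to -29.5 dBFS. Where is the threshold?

Gain reduction = -18.5 − (-29.5) = 11 dB; output overshoot = GR / (R − 1) = 11 / 11 = 1 dB.
Threshold = output − output overshoot = -29.5 − 1 = -30.5 dBFS.

-30.5 dBFS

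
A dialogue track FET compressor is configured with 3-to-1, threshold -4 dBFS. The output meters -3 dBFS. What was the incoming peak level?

-1 dBFS

That's 1 dB above the -4 dBFS threshold.
Input overshoot = R × output overshoot = 3 dB → input = -4 + 3 = -1 dBFS.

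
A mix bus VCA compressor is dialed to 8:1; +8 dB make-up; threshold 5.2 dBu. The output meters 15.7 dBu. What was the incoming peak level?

Stripping the +8 dB make-up gives 7.7 dBu at the gain stage.
The compressed level sits 7.7 − 5.2 = 2.5 dB over threshold.
Before 8:1 compression the overshoot was 2.5 × 8 = 20 dB, so input = 5.2 + 20 = 25.2 dBu.

25.2 dBu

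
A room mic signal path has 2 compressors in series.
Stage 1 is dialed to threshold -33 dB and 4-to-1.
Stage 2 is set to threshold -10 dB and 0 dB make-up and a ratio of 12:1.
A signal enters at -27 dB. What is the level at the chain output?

Stage 1: overshoot 6 dB → 6/4 = 1.5 dB → -31.5 dB.
Stage 2: -31.5 dB is at or below the -10 dB threshold — no compression; output -31.5 dB.

-31.5 dB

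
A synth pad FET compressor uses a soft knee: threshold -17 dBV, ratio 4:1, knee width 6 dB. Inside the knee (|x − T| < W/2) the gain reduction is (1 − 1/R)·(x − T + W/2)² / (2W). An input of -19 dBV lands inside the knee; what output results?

x − T + W/2 = -19 − (-17) + 3 = 1.
GR = (1 − 1/4) × 1² / 12 = 0.75 × 1 / 12 = 0.0625 dB.
Output = -19 − 0.0625 = -19.0625 dBV.

-19.0625 dBV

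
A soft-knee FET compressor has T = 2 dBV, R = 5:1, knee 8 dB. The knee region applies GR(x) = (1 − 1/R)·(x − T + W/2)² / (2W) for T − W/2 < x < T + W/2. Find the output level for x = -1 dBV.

x − T + W/2 = -1 − 2 + 4 = 1.
GR = (1 − 1/5) × 1² / 16 = 0.8 × 1 / 16 = 0.05 dB.
Output = -1 − 0.05 = -1.05 dBV.

-1.05 dBV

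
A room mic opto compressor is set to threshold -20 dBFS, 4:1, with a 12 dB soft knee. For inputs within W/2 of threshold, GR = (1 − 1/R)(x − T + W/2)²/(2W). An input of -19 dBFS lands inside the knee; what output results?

x − T + W/2 = -19 − (-20) + 6 = 7.
GR = (1 − 1/4) × 7² / 24 = 0.75 × 49 / 24 = 1.53125 dB.
Output = -19 − 1.53125 = -20.53125 dBFS.

-20.53125 dBFS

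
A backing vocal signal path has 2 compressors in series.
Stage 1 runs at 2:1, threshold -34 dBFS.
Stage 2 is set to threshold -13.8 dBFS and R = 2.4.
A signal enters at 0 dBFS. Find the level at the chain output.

-17 dBFS

Stage 1: 34 dB above -34 dBFS, reduced 2:1 to 17 dB above → -17 dBFS.
Stage 2: -17 dBFS is at or below the -13.8 dBFS threshold — no compression; output -17 dBFS.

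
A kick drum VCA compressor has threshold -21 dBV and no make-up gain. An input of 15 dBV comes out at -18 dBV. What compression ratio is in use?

12:1

Input overshoot = 15 − (-21) = 36 dB; output overshoot = -18 − (-21) = 3 dB.
Ratio = 36 / 3 = 12.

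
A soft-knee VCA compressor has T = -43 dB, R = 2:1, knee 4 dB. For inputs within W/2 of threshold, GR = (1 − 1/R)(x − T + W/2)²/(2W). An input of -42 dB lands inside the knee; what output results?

-42.5625 dB

x − T + W/2 = -42 − (-43) + 2 = 3.
GR = (1 − 1/2) × 3² / 8 = 0.5 × 9 / 8 = 0.5625 dB.
Output = -42 − 0.5625 = -42.5625 dB.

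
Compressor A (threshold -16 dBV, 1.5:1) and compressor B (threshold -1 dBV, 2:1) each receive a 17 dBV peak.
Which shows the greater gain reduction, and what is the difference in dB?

A, by 2 dB

A: overshoot 33 dB → output overshoot 22 dB → GR 11 dB.
B: overshoot 18 dB → output overshoot 9 dB → GR 9 dB.
A applies 2 dB more gain reduction.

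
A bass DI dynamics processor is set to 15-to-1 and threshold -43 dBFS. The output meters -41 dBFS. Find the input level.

The compressed level sits -41 − (-43) = 2 dB over threshold.
Undo the ratio: input overshoot = 2 × 15 = 30 dB, giving input = -13 dBFS.

-13 dBFS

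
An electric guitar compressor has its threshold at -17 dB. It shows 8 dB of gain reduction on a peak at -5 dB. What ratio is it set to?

Input overshoot = -5 − (-17) = 12 dB.
Output overshoot = 12 − 8 = 4 dB.
Ratio = input overshoot / output overshoot = 12 / 4 = 3.

3:1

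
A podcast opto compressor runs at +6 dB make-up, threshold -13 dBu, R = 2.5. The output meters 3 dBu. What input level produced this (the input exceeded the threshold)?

Stripping the +6 dB make-up gives -3 dBu at the gain stage.
The compressed level sits -3 − (-13) = 10 dB over threshold.
Undo the ratio: input overshoot = 10 × 2.5 = 25 dB, giving input = 12 dBu.

12 dBu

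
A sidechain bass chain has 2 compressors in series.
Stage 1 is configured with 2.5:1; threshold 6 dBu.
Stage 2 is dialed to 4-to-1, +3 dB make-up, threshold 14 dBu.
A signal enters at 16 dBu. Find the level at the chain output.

Stage 1: 10 dB above 6 dBu, reduced 2.5:1 to 4 dB above → 10 dBu.
Stage 2: 10 dBu is at or below the 14 dBu threshold — no compression; make-up brings it to 13 dBu.

13 dBu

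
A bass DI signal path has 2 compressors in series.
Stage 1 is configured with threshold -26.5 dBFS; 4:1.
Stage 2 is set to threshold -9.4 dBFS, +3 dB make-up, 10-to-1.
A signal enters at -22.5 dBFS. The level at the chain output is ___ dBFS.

-22.5 dBFS

Stage 1: -22.5 dBFS is 4 dB over -26.5 dBFS; at 4:1 that becomes 1 dB over, giving -25.5 dBFS.
Stage 2: -25.5 dBFS ≤ -9.4 dBFS, so stage 2 doesn't engage; make-up brings it to -22.5 dBFS.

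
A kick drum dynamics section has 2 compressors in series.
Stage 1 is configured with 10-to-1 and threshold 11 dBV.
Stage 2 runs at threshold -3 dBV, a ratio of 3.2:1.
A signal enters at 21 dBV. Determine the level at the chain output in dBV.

Stage 1: overshoot 10 dB → 10/10 = 1 dB → 12 dBV.
Stage 2: 12 dBV is 15 dB over -3 dBV; at 3.2:1 that becomes 4.6875 dB over, giving 1.6875 dBV.

1.6875 dBV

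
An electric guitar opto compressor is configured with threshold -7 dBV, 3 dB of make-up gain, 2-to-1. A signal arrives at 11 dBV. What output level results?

The input is 18 dB above the -7 dBV threshold.
At 2:1 the overshoot is divided by 2, leaving 9 dB above threshold.
So the level is -7 + 9 = 2 dBV; make-up adds 3 dB, giving 5 dBV.

5 dBV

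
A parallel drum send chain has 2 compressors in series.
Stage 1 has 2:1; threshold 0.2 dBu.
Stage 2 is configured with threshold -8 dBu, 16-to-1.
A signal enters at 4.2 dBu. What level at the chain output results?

-7.3625 dBu

Stage 1: overshoot 4 dB → 4/2 = 2 dB → 2.2 dBu.
Stage 2: 2.2 dBu is 10.2 dB over -8 dBu; at 16:1 that becomes 0.6375 dB over, giving -7.3625 dBu.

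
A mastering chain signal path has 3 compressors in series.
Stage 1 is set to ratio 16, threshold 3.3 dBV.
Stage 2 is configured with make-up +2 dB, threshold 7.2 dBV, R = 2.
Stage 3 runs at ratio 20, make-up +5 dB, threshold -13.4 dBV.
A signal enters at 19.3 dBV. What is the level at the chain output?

Stage 1: 16 dB above 3.3 dBV, reduced 16:1 to 1 dB above → 4.3 dBV.
Stage 2: 4.3 dBV ≤ 7.2 dBV, so stage 2 doesn't engage; make-up brings it to 6.3 dBV.
Stage 3: 19.7 dB above -13.4 dBV, reduced 20:1 to 0.985 dB above → -12.415 dBV; +5 dB make-up → -7.415 dBV.

-7.415 dBV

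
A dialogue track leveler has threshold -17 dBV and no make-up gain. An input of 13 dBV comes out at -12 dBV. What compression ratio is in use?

Input overshoot = 13 − (-17) = 30 dB; output overshoot = -12 − (-17) = 5 dB.
Ratio = 30 / 5 = 6.

6:1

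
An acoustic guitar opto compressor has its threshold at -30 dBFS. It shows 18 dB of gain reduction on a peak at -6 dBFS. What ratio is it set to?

4:1

Input overshoot = -6 − (-30) = 24 dB.
Output overshoot = 24 − 18 = 6 dB.
Ratio = input overshoot / output overshoot = 24 / 6 = 4.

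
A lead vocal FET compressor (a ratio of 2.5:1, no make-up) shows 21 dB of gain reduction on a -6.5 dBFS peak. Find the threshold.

-41.5 dBFS

Let T be the threshold. Output overshoot = (input overshoot)/R, so -27.5 − T = (-6.5 − T)/2.5.
2.5·(-27.5 − T) = -6.5 − T → 1.5·T = -68.75 − (-6.5) = -62.25.
T = -62.25/1.5 = -41.5 dBFS.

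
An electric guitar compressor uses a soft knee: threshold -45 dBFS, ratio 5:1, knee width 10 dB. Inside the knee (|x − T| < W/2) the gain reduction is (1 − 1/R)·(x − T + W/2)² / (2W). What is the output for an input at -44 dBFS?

x − T + W/2 = -44 − (-45) + 5 = 6.
GR = (1 − 1/5) × 6² / 20 = 0.8 × 36 / 20 = 1.44 dB.
Output = -44 − 1.44 = -45.44 dBFS.

-45.44 dBFS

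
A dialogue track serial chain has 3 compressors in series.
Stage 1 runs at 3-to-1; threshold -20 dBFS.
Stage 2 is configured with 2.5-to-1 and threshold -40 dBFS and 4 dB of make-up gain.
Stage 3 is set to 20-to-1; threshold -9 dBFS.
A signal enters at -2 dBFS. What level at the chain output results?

-25.6 dBFS

Stage 1: 18 dB above -20 dBFS, reduced 3:1 to 6 dB above → -14 dBFS.
Stage 2: -14 dBFS is 26 dB over -40 dBFS; at 2.5:1 that becomes 10.4 dB over, giving -29.6 dBFS; +4 dB make-up → -25.6 dBFS.
Stage 3: -25.6 dBFS ≤ -9 dBFS, so stage 3 doesn't engage; output -25.6 dBFS.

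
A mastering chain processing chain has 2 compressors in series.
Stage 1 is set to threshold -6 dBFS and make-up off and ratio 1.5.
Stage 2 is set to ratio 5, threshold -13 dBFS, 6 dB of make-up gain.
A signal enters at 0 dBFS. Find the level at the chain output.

Stage 1: 0 dBFS is 6 dB over -6 dBFS; at 1.5:1 that becomes 4 dB over, giving -2 dBFS.
Stage 2: 11 dB above -13 dBFS, reduced 5:1 to 2.2 dB above → -10.8 dBFS; +6 dB make-up → -4.8 dBFS.

-4.8 dBFS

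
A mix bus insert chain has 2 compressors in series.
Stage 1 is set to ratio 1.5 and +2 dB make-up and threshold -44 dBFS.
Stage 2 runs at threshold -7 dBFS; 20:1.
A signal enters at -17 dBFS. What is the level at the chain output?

-24 dBFS

Stage 1: overshoot 27 dB → 27/1.5 = 18 dB → -26 dBFS; +2 dB make-up → -24 dBFS.
Stage 2: below threshold (-24 ≤ -7); passes unchanged; output -24 dBFS.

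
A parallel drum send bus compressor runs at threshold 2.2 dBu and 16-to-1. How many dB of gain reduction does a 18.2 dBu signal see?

The signal is 16 dB above threshold.
At 16:1, output sits 16/16 = 1 dB above threshold.
GR = overshoot in − overshoot out = 16 − 1 = 15 dB.

15 dB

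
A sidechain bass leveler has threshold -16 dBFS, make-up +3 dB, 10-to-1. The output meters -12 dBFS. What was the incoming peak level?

-6 dBFS

Stripping the +3 dB make-up gives -15 dBFS at the gain stage.
Post-compression overshoot = -15 − (-16) = 1 dB.
Before 10:1 compression the overshoot was 1 × 10 = 10 dB, so input = -16 + 10 = -6 dBFS.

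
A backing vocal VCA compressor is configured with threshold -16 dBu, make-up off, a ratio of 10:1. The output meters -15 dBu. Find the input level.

-6 dBu

The compressed level sits -15 − (-16) = 1 dB over threshold.
Input overshoot = R × output overshoot = 10 dB → input = -16 + 10 = -6 dBu.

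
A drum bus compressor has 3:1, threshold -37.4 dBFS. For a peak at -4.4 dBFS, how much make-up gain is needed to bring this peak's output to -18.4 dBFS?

The peak compresses to -37.4 + 33/3 = -26.4 dBFS.
To reach -18.4 dBFS requires -18.4 − (-26.4) = 8 dB of make-up.

8 dB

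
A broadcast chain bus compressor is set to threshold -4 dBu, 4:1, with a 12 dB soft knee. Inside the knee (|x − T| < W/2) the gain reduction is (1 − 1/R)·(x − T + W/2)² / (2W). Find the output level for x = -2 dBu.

-4 dBu

x − T + W/2 = -2 − (-4) + 6 = 8.
GR = (1 − 1/4) × 8² / 24 = 0.75 × 64 / 24 = 2 dB.
Output = -2 − 2 = -4 dBu.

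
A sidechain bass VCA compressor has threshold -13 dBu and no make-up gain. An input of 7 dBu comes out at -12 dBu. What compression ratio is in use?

Input overshoot = 7 − (-13) = 20 dB; output overshoot = -12 − (-13) = 1 dB.
Ratio = 20 / 1 = 20.

20:1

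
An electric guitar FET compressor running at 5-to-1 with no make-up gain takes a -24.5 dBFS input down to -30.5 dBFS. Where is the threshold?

Input is 7.5 dB above T (since output overshoot × R = input overshoot: (-30.5 − T)·5 = -24.5 − T gives T = -32 dBFS).
Check: -32 + (-24.5 − (-32))/5 = -32 + 1.5 = -30.5 dBFS. ✓

-32 dBFS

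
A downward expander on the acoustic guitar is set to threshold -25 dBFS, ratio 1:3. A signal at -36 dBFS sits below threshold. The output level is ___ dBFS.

-58 dBFS

Below threshold, a 1:3 expander applies gain = (3−1)×(T − x) of attenuation.
(3−1) × 11 = 22 dB, so output = -36 − 22 = -58 dBFS.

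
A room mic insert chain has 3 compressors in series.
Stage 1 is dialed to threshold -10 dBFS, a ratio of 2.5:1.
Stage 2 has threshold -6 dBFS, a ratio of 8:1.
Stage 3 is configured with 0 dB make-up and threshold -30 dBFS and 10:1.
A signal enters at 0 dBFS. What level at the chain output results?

-27.6 dBFS

Stage 1: overshoot 10 dB → 10/2.5 = 4 dB → -6 dBFS.
Stage 2: below threshold (-6 ≤ -6); passes unchanged; output -6 dBFS.
Stage 3: 24 dB above -30 dBFS, reduced 10:1 to 2.4 dB above → -27.6 dBFS.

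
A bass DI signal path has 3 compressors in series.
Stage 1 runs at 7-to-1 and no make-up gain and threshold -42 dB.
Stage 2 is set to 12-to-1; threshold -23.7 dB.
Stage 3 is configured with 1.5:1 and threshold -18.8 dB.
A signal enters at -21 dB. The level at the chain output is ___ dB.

Stage 1: overshoot 21 dB → 21/7 = 3 dB → -39 dB.
Stage 2: -39 dB is at or below the -23.7 dB threshold — no compression; output -39 dB.
Stage 3: -39 dB is at or below the -18.8 dB threshold — no compression; output -39 dB.

-39 dB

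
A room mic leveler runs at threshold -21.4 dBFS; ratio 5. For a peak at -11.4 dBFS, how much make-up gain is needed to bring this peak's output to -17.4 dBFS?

2 dB

The peak compresses to -21.4 + 10/5 = -19.4 dBFS.
To reach -17.4 dBFS requires -17.4 − (-19.4) = 2 dB of make-up.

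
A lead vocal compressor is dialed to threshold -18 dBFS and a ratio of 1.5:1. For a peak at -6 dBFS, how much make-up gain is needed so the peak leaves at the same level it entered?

The peak compresses to -18 + 12/1.5 = -10 dBFS.
To reach -6 dBFS requires -6 − (-10) = 4 dB of make-up.

4 dB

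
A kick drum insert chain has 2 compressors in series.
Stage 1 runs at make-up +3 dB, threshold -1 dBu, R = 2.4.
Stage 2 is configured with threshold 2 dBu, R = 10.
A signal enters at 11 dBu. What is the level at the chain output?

Stage 1: 12 dB above -1 dBu, reduced 2.4:1 to 5 dB above → 4 dBu; +3 dB make-up → 7 dBu.
Stage 2: overshoot 5 dB → 5/10 = 0.5 dB → 2.5 dBu.

2.5 dBu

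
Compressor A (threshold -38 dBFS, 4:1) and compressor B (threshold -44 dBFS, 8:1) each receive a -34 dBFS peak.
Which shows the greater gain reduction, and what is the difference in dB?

B, by 5.75 dB

A: overshoot 4 dB → output overshoot 1 dB → GR 3 dB.
B: overshoot 10 dB → output overshoot 1.25 dB → GR 8.75 dB.
B reduces 5.75 dB more.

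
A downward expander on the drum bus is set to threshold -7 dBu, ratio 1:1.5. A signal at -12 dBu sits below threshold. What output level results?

Below threshold, a 1:1.5 expander applies gain = (1.5−1)×(T − x) of attenuation.
(1.5−1) × 5 = 2.5 dB, so output = -12 − 2.5 = -14.5 dBu.

-14.5 dBu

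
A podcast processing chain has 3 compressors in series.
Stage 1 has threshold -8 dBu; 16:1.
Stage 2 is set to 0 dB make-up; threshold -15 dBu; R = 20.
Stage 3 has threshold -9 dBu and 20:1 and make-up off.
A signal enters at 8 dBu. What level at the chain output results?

Stage 1: overshoot 16 dB → 16/16 = 1 dB → -7 dBu.
Stage 2: 8 dB above -15 dBu, reduced 20:1 to 0.4 dB above → -14.6 dBu.
Stage 3: -14.6 dBu is at or below the -9 dBu threshold — no compression; output -14.6 dBu.

-14.6 dBu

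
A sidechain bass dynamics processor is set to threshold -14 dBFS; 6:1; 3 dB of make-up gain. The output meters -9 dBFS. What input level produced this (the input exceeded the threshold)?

-2 dBFS

Stripping the +3 dB make-up gives -12 dBFS at the gain stage.
Post-compression overshoot = -12 − (-14) = 2 dB.
Undo the ratio: input overshoot = 2 × 6 = 12 dB, giving input = -2 dBFS.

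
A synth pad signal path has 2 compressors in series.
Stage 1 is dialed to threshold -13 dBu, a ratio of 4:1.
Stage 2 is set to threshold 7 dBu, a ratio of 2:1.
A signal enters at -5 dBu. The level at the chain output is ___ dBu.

-11 dBu

Stage 1: overshoot 8 dB → 8/4 = 2 dB → -11 dBu.
Stage 2: below threshold (-11 ≤ 7); passes unchanged; output -11 dBu.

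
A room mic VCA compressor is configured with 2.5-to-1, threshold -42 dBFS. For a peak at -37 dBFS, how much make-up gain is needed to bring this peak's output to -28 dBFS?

12 dB

Overshoot 5 dB → 5/2.5 = 2 dB after compression, so the compressed level is -42 + 2 = -40 dBFS.
Make-up = target − compressed = -28 − (-40) = 12 dB.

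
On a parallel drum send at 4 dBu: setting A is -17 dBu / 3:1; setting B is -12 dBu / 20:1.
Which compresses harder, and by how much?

A: GR = 21 − 21/3 = 14 dB.
B: GR = 16 − 16/20 = 15.2 dB.
Difference: 1.2 dB in favour of B.

B, by 1.2 dB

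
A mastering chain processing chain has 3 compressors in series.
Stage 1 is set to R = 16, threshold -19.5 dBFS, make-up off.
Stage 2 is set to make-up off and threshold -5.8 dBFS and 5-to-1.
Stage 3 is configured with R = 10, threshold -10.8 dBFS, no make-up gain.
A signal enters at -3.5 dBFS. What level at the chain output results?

Stage 1: -3.5 dBFS is 16 dB over -19.5 dBFS; at 16:1 that becomes 1 dB over, giving -18.5 dBFS.
Stage 2: -18.5 dBFS ≤ -5.8 dBFS, so stage 2 doesn't engage; output -18.5 dBFS.
Stage 3: below threshold (-18.5 ≤ -10.8); passes unchanged; output -18.5 dBFS.

-18.5 dBFS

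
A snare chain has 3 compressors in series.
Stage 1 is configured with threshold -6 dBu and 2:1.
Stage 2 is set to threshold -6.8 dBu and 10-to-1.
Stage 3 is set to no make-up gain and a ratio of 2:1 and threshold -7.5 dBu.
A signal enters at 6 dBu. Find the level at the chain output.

-6.81 dBu

Stage 1: overshoot 12 dB → 12/2 = 6 dB → 0 dBu.
Stage 2: overshoot 6.8 dB → 6.8/10 = 0.68 dB → -6.12 dBu.
Stage 3: -6.12 dBu is 1.38 dB over -7.5 dBu; at 2:1 that becomes 0.69 dB over, giving -6.81 dBu.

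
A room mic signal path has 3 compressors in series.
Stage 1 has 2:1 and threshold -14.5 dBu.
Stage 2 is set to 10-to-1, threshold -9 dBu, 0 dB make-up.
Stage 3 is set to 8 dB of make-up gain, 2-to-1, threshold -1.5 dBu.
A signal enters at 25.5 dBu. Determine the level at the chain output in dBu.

Stage 1: 25.5 dBu is 40 dB over -14.5 dBu; at 2:1 that becomes 20 dB over, giving 5.5 dBu.
Stage 2: overshoot 14.5 dB → 14.5/10 = 1.45 dB → -7.55 dBu.
Stage 3: below threshold (-7.55 ≤ -1.5); passes unchanged; make-up brings it to 0.45 dBu.

0.45 dBu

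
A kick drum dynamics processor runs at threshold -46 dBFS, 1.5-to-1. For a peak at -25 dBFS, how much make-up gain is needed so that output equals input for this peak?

The peak compresses to -46 + 21/1.5 = -32 dBFS.
To reach -25 dBFS requires -25 − (-32) = 7 dB of make-up.

7 dB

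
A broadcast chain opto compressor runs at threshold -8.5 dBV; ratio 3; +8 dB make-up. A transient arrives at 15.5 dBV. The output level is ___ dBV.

The input is 24 dB above the -8.5 dBV threshold.
The 24 dB excess becomes 8 dB after 3:1 reduction.
That puts the output at -0.5 dBV; make-up adds 8 dB, giving 7.5 dBV.

7.5 dBV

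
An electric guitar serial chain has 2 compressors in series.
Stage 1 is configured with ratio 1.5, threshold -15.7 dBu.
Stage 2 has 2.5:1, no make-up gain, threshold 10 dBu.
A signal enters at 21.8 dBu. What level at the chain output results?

Stage 1: overshoot 37.5 dB → 37.5/1.5 = 25 dB → 9.3 dBu.
Stage 2: below threshold (9.3 ≤ 10); passes unchanged; output 9.3 dBu.

9.3 dBu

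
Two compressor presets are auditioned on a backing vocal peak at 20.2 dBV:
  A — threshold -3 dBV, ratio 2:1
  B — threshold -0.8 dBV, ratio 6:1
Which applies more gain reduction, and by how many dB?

B, by 5.9 dB

A: 23.2 dB over, compressed to 11.6 dB over, so 11.6 dB of GR.
B: 21 dB over, compressed to 3.5 dB over, so 17.5 dB of GR.
B reduces 5.9 dB more.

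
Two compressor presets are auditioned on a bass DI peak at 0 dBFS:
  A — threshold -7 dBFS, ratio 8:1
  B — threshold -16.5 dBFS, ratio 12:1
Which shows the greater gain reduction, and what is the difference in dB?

B, by 9 dB

A: 7 dB over, compressed to 0.875 dB over, so 6.125 dB of GR.
B: 16.5 dB over, compressed to 1.375 dB over, so 15.125 dB of GR.
Difference: 9 dB in favour of B.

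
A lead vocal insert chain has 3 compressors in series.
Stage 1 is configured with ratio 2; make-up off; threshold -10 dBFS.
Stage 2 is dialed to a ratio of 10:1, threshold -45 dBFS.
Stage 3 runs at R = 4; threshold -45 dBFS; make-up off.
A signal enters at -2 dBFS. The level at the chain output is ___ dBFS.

Stage 1: overshoot 8 dB → 8/2 = 4 dB → -6 dBFS.
Stage 2: 39 dB above -45 dBFS, reduced 10:1 to 3.9 dB above → -41.1 dBFS.
Stage 3: overshoot 3.9 dB → 3.9/4 = 0.975 dB → -44.025 dBFS.

-44.025 dBFS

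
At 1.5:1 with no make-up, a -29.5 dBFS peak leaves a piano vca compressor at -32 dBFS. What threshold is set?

Input is 7.5 dB above T (since output overshoot × R = input overshoot: (-32 − T)·1.5 = -29.5 − T gives T = -37 dBFS).
Check: -37 + (-29.5 − (-37))/1.5 = -37 + 5 = -32 dBFS. ✓

-37 dBFS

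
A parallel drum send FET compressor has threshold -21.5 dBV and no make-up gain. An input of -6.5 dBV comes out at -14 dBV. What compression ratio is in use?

2:1

Input overshoot = -6.5 − (-21.5) = 15 dB; output overshoot = -14 − (-21.5) = 7.5 dB.
Ratio = 15 / 7.5 = 2.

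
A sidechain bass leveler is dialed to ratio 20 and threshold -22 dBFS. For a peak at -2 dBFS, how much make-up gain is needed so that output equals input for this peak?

19 dB

The peak compresses to -22 + 20/20 = -21 dBFS.
To reach -2 dBFS requires -2 − (-21) = 19 dB of make-up.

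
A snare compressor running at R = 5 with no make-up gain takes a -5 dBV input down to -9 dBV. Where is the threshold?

Input is 5 dB above T (since output overshoot × R = input overshoot: (-9 − T)·5 = -5 − T gives T = -10 dBV).
Check: -10 + (-5 − (-10))/5 = -10 + 1 = -9 dBV. ✓

-10 dBV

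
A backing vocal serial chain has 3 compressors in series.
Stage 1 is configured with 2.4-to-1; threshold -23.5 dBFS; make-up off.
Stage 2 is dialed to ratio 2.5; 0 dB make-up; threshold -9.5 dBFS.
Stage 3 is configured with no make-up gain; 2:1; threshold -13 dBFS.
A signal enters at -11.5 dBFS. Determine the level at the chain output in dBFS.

-18.5 dBFS

Stage 1: 12 dB above -23.5 dBFS, reduced 2.4:1 to 5 dB above → -18.5 dBFS.
Stage 2: -18.5 dBFS is at or below the -9.5 dBFS threshold — no compression; output -18.5 dBFS.
Stage 3: -18.5 dBFS is at or below the -13 dBFS threshold — no compression; output -18.5 dBFS.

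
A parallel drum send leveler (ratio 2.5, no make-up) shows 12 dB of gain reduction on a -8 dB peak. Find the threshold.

Gain reduction = -8 − (-20) = 12 dB; output overshoot = GR / (R − 1) = 12 / 1.5 = 8 dB.
Threshold = output − output overshoot = -20 − 8 = -28 dB.

-28 dB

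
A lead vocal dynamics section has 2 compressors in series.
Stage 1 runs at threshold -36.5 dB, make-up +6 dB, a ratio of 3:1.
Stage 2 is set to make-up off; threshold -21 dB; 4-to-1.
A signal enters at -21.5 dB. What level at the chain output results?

Stage 1: 15 dB above -36.5 dB, reduced 3:1 to 5 dB above → -31.5 dB; +6 dB make-up → -25.5 dB.
Stage 2: -25.5 dB ≤ -21 dB, so stage 2 doesn't engage; output -25.5 dB.

-25.5 dB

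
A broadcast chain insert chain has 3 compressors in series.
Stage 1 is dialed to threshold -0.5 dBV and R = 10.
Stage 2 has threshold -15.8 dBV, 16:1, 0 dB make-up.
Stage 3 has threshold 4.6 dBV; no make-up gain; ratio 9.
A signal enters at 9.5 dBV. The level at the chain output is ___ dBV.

Stage 1: 9.5 dBV is 10 dB over -0.5 dBV; at 10:1 that becomes 1 dB over, giving 0.5 dBV.
Stage 2: 0.5 dBV is 16.3 dB over -15.8 dBV; at 16:1 that becomes 1.01875 dB over, giving -14.78125 dBV.
Stage 3: -14.78125 dBV ≤ 4.6 dBV, so stage 3 doesn't engage; output -14.78125 dBV.

-14.78125 dBV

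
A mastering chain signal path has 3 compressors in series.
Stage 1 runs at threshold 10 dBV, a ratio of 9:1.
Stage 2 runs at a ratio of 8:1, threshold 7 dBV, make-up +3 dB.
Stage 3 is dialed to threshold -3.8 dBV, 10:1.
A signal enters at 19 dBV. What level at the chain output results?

-2.37 dBV

Stage 1: 9 dB above 10 dBV, reduced 9:1 to 1 dB above → 11 dBV.
Stage 2: overshoot 4 dB → 4/8 = 0.5 dB → 7.5 dBV; +3 dB make-up → 10.5 dBV.
Stage 3: 14.3 dB above -3.8 dBV, reduced 10:1 to 1.43 dB above → -2.37 dBV.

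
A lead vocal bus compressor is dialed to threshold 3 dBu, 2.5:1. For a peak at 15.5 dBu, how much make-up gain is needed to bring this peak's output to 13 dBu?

5 dB

Without make-up, output = threshold + overshoot/2.5 = 3 + 5 = 8 dBu.
Gap to target: 5 dB.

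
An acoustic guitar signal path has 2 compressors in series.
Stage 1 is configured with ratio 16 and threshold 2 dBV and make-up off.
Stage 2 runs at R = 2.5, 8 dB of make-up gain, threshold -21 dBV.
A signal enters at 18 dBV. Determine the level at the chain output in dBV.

Stage 1: overshoot 16 dB → 16/16 = 1 dB → 3 dBV.
Stage 2: 24 dB above -21 dBV, reduced 2.5:1 to 9.6 dB above → -11.4 dBV; +8 dB make-up → -3.4 dBV.

-3.4 dBV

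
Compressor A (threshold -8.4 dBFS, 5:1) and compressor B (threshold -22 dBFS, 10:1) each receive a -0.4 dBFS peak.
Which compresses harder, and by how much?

A: overshoot 8 dB → output overshoot 1.6 dB → GR 6.4 dB.
B: overshoot 21.6 dB → output overshoot 2.16 dB → GR 19.44 dB.
B reduces 13.04 dB more.

B, by 13.04 dB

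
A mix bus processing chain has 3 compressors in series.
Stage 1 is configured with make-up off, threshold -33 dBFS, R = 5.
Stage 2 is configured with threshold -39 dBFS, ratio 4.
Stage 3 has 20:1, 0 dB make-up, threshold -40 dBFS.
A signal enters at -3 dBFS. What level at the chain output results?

-39.8 dBFS

Stage 1: -3 dBFS is 30 dB over -33 dBFS; at 5:1 that becomes 6 dB over, giving -27 dBFS.
Stage 2: overshoot 12 dB → 12/4 = 3 dB → -36 dBFS.
Stage 3: 4 dB above -40 dBFS, reduced 20:1 to 0.2 dB above → -39.8 dBFS.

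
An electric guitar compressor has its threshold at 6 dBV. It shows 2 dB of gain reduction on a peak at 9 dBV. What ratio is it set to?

Input overshoot = 9 − 6 = 3 dB.
Output overshoot = 3 − 2 = 1 dB.
Ratio = input overshoot / output overshoot = 3 / 1 = 3.

3:1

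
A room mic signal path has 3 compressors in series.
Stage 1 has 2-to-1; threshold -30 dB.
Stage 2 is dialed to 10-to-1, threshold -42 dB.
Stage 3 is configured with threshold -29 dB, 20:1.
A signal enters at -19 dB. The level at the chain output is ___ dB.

Stage 1: 11 dB above -30 dB, reduced 2:1 to 5.5 dB above → -24.5 dB.
Stage 2: overshoot 17.5 dB → 17.5/10 = 1.75 dB → -40.25 dB.
Stage 3: -40.25 dB ≤ -29 dB, so stage 3 doesn't engage; output -40.25 dB.

-40.25 dB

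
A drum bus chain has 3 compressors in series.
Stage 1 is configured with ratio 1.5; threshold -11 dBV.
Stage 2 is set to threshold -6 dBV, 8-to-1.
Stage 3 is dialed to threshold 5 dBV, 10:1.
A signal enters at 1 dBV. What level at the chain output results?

Stage 1: overshoot 12 dB → 12/1.5 = 8 dB → -3 dBV.
Stage 2: overshoot 3 dB → 3/8 = 0.375 dB → -5.625 dBV.
Stage 3: -5.625 dBV is at or below the 5 dBV threshold — no compression; output -5.625 dBV.

-5.625 dBV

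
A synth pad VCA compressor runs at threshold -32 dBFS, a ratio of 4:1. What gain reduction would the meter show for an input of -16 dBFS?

12 dB

-16 dBFS exceeds the threshold by 16 dB.
At 4:1, output sits 16/4 = 4 dB above threshold.
Gain reduction = 16 − 4 = 12 dB.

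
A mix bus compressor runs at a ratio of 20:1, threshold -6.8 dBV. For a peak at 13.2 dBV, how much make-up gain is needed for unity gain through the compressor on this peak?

Overshoot 20 dB → 20/20 = 1 dB after compression, so the compressed level is -6.8 + 1 = -5.8 dBV.
Make-up = target − compressed = 13.2 − (-5.8) = 19 dB.

19 dB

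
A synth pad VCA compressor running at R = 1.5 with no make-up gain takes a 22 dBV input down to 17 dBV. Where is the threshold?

Input is 15 dB above T (since output overshoot × R = input overshoot: (17 − T)·1.5 = 22 − T gives T = 7 dBV).
Check: 7 + (22 − 7)/1.5 = 7 + 10 = 17 dBV. ✓

7 dBV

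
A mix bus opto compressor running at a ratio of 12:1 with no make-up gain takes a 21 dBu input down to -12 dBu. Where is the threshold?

Gain reduction = 21 − (-12) = 33 dB; output overshoot = GR / (R − 1) = 33 / 11 = 3 dB.
Threshold = output − output overshoot = -12 − 3 = -15 dBu.

-15 dBu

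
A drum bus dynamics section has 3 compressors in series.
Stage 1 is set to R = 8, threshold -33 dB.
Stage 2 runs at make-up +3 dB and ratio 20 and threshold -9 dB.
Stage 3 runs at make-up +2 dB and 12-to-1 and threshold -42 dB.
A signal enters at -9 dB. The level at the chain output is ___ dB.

-38.75 dB

Stage 1: 24 dB above -33 dB, reduced 8:1 to 3 dB above → -30 dB.
Stage 2: -30 dB is at or below the -9 dB threshold — no compression; make-up brings it to -27 dB.
Stage 3: 15 dB above -42 dB, reduced 12:1 to 1.25 dB above → -40.75 dB; +2 dB make-up → -38.75 dB.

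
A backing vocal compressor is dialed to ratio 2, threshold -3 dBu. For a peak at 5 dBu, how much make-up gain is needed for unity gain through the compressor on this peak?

4 dB

Without make-up, output = threshold + overshoot/2 = -3 + 4 = 1 dBu.
Gap to target: 4 dB.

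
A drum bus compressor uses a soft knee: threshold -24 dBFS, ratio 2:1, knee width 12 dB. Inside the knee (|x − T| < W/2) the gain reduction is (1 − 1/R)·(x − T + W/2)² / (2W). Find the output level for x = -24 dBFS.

-24.75 dBFS

x − T + W/2 = -24 − (-24) + 6 = 6.
GR = (1 − 1/2) × 6² / 24 = 0.5 × 36 / 24 = 0.75 dB.
Output = -24 − 0.75 = -24.75 dBFS.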